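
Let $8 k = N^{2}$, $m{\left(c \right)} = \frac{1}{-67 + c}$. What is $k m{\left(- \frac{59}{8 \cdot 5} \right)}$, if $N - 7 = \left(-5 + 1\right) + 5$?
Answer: $- \frac{320}{2739} \approx -0.11683$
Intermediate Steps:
$N = 8$ ($N = 7 + \left(\left(-5 + 1\right) + 5\right) = 7 + \left(-4 + 5\right) = 7 + 1 = 8$)
$k = 8$ ($k = \frac{8^{2}}{8} = \frac{1}{8} \cdot 64 = 8$)
$k m{\left(- \frac{59}{8 \cdot 5} \right)} = \frac{8}{-67 - \frac{59}{8 \cdot 5}} = \frac{8}{-67 - \frac{59}{40}} = \frac{8}{- \frac{2739}{40}} = 8 \left(- \frac{40}{2739}\right) = - \frac{320}{2739}$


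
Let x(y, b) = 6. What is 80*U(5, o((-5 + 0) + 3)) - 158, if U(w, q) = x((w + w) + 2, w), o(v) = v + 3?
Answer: 322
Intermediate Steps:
o(v) = 3 + v
U(w, q) = 6
80*U(5, o((-5 + 0) + 3)) - 158 = 80*6 - 158 = 480 - 158 = 322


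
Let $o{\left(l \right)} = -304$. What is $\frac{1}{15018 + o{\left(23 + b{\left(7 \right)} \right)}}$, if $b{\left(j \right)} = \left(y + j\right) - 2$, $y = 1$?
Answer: $\frac{1}{14714} \approx 6.7962 \cdot 10^{-5}$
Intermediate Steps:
$b{\left(j \right)} = -1 + j$ ($b{\left(j \right)} = \left(1 + j\right) - 2 = -1 + j$)
$\frac{1}{15018 + o{\left(23 + b{\left(7 \right)} \right)}} = \frac{1}{15018 - 304} = \frac{1}{14714}$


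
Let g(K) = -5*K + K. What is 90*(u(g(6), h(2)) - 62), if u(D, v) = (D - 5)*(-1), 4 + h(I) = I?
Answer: -2970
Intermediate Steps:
h(I) = -4 + I
g(K) = -4*K
u(D, v) = 5 - D (u(D, v) = (-5 + D)*(-1) = 5 - D)
90*(u(g(6), h(2)) - 62) = 90*((5 - (-4)*6) - 62) = 90*((5 - 1*(-24)) - 62) = 90*((5 + 24) - 62) = 90*(29 - 62) = 90*(-33) = -2970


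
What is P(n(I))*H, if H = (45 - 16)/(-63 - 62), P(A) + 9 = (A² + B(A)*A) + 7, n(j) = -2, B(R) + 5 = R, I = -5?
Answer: -464/125 ≈ -3.7120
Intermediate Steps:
B(R) = -5 + R
P(A) = -2 + A² + A*(-5 + A) (P(A) = -9 + ((A² + (-5 + A)*A) + 7) = -9 + ((A² + A*(-5 + A)) + 7) = -9 + (7 + A² + A*(-5 + A)) = -2 + A² + A*(-5 + A))
H = -29/125 (H = 29/(-125) = 29*(-1/125) = -29/125 ≈ -0.23200)
P(n(I))*H = (-2 + (-2)² - 2*(-5 - 2))*(-29/125) = (-2 + 4 - 2*(-7))*(-29/125) = (-2 + 4 + 14)*(-29/125) = 16*(-29/125) = -464/125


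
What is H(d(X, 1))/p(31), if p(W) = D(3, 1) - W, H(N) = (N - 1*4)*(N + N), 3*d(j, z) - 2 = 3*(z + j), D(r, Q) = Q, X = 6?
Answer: -253/135 ≈ -1.8741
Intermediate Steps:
d(j, z) = ⅔ + j + z (d(j, z) = ⅔ + (3*(z + j))/3 = ⅔ + (3*(j + z))/3 = ⅔ + (3*j + 3*z)/3 = ⅔ + (j + z) = ⅔ + j + z)
H(N) = 2*N*(-4 + N) (H(N) = (N - 4)*(2*N) = (-4 + N)*(2*N) = 2*N*(-4 + N))
p(W) = 1 - W
H(d(X, 1))/p(31) = (2*(⅔ + 6 + 1)*(-4 + (⅔ + 6 + 1)))/(1 - 1*31) = (2*(23/3)*(-4 + 23/3))/(1 - 31) = (2*(23/3)*(11/3))/(-30) = (506/9)*(-1/30) = -253/135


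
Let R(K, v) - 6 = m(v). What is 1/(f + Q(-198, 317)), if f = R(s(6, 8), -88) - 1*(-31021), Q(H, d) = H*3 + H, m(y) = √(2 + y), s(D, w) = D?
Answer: 30235/914155311 - I*√86/914155311 ≈ 3.3074e-5 - 1.0144e-8*I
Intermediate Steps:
Q(H, d) = 4*H (Q(H, d) = 3*H + H = 4*H)
R(K, v) = 6 + √(2 + v)
f = 31027 + I*√86 (f = (6 + √(2 - 88)) - 1*(-31021) = (6 + √(-86)) + 31021 = (6 + I*√86) + 31021 = 31027 + I*√86 ≈ 31027.0 + 9.2736*I)
1/(f + Q(-198, 317)) = 1/((31027 + I*√86) + 4*(-198)) = 1/((31027 + I*√86) - 792) = 1/(30235 + I*√86)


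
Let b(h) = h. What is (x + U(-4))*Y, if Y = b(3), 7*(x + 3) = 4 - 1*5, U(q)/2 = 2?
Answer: 18/7 ≈ 2.5714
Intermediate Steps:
U(q) = 4 (U(q) = 2*2 = 4)
x = -22/7 (x = -3 + (4 - 1*5)/7 = -3 + (4 - 5)/7 = -3 + (⅐)*(-1) = -3 - ⅐ = -22/7 ≈ -3.1429)
Y = 3
(x + U(-4))*Y = (-22/7 + 4)*3 = (6/7)*3 = 18/7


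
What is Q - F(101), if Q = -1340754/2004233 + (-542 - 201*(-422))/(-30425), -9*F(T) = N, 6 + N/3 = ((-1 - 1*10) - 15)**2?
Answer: 8045332210736/36587273415 ≈ 219.89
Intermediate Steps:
N = 2010 (N = -18 + 3*((-1 - 1*10) - 15)**2 = -18 + 3*((-1 - 10) - 15)**2 = -18 + 3*(-11 - 15)**2 = -18 + 3*(-26)**2 = -18 + 3*676 = -18 + 2028 = 2010)
F(T) = -670/3 (F(T) = -1/9*2010 = -670/3)
Q = -41941839538/12195757805 (Q = -1340754*1/2004233 + (-542 + 84822)*(-1/30425) = -1340754/2004233 + 84280*(-1/30425) = -1340754/2004233 - 16856/6085 = -41941839538/12195757805 ≈ -3.4391)
Q - F(101) = -41941839538/12195757805 - 1*(-670/3) = -41941839538/12195757805 + 670/3 = 8045332210736/36587273415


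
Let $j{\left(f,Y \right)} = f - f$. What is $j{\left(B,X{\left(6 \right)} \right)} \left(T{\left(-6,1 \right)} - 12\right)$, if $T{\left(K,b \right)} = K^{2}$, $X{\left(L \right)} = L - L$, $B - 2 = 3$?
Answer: $0$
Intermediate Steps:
$B = 5$ ($B = 2 + 3 = 5$)
$X{\left(L \right)} = 0$
$j{\left(f,Y \right)} = 0$
$j{\left(B,X{\left(6 \right)} \right)} \left(T{\left(-6,1 \right)} - 12\right) = 0 \left(\left(-6\right)^{2} - 12\right) = 0 \left(36 - 12\right) = 0 \cdot 24 = 0$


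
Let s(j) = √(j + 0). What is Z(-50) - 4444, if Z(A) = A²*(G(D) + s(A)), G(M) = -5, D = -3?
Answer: -16944 + 12500*I*√2 ≈ -16944.0 + 17678.0*I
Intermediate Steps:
s(j) = √j
Z(A) = A²*(-5 + √A)
Z(-50) - 4444 = (-50)²*(-5 + √(-50)) - 4444 = 2500*(-5 + 5*I*√2) - 4444 = (-12500 + 12500*I*√2) - 4444 = -16944 + 12500*I*√2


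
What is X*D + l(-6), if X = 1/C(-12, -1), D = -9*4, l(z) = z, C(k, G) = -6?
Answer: 0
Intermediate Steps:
D = -36
X = -⅙ (X = 1/(-6) = -⅙ ≈ -0.16667)
X*D + l(-6) = -⅙*(-36) - 6 = 6 - 6 = 0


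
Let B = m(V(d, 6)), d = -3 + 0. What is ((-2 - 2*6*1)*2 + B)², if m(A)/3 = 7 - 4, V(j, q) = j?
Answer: 361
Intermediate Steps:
d = -3
m(A) = 9 (m(A) = 3*(7 - 4) = 3*3 = 9)
B = 9
((-2 - 2*6*1)*2 + B)² = ((-2 - 2*6*1)*2 + 9)² = ((-2 - 12*1)*2 + 9)² = ((-2 - 12)*2 + 9)² = (-14*2 + 9)² = (-28 + 9)² = (-19)² = 361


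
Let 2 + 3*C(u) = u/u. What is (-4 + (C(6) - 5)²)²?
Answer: 48400/81 ≈ 597.53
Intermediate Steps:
C(u) = -⅓ (C(u) = -⅔ + (u/u)/3 = -⅔ + (⅓)*1 = -⅔ + ⅓ = -⅓)
(-4 + (C(6) - 5)²)² = (-4 + (-⅓ - 5)²)² = (-4 + (-16/3)²)² = (-4 + 256/9)² = (220/9)² = 48400/81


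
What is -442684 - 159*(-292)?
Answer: -396256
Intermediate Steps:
-442684 - 159*(-292) = -442684 - 1*(-46428) = -442684 + 46428 = -396256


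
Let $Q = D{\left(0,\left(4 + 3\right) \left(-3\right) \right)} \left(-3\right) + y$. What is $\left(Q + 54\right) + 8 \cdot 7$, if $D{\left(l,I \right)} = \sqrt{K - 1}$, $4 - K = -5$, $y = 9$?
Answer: $119 - 6 \sqrt{2} \approx 110.51$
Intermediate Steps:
$K = 9$ ($K = 4 - -5 = 4 + 5 = 9$)
$D{\left(l,I \right)} = 2 \sqrt{2}$ ($D{\left(l,I \right)} = \sqrt{9 - 1} = \sqrt{8} = 2 \sqrt{2}$)
$Q = 9 - 6 \sqrt{2}$ ($Q = 2 \sqrt{2} \left(-3\right) + 9 = - 6 \sqrt{2} + 9 = 9 - 6 \sqrt{2} \approx 0.51472$)
$\left(Q + 54\right) + 8 \cdot 7 = \left(\left(9 - 6 \sqrt{2}\right) + 54\right) + 8 \cdot 7 = \left(63 - 6 \sqrt{2}\right) + 56 = 119 - 6 \sqrt{2}$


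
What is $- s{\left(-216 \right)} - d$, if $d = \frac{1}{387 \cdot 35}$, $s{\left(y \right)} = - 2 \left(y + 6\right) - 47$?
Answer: $- \frac{5052286}{13545} \approx -373.0$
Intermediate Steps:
$s{\left(y \right)} = -59 - 2 y$ ($s{\left(y \right)} = - 2 \left(6 + y\right) - 47 = \left(-12 - 2 y\right) - 47 = -59 - 2 y$)
$d = \frac{1}{13545} \approx 7.3828 \cdot 10^{-5}$
$- s{\left(-216 \right)} - d = - (-59 - -432) - \frac{1}{13545} = - (-59 + 432) - \frac{1}{13545} = \left(-1\right) 373 - \frac{1}{13545} = -373 - \frac{1}{13545} = - \frac{5052286}{13545}$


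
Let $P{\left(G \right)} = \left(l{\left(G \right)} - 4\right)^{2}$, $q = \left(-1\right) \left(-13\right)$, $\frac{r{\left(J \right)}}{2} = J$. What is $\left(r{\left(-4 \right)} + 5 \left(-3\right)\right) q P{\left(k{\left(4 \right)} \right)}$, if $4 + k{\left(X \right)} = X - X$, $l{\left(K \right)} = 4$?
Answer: $0$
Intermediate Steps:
$r{\left(J \right)} = 2 J$
$k{\left(X \right)} = -4$ ($k{\left(X \right)} = -4 + \left(X - X\right) = -4 + 0 = -4$)
$q = 13$
$P{\left(G \right)} = 0$ ($P{\left(G \right)} = \left(4 - 4\right)^{2} = 0^{2} = 0$)
$\left(r{\left(-4 \right)} + 5 \left(-3\right)\right) q P{\left(k{\left(4 \right)} \right)} = \left(2 \left(-4\right) + 5 \left(-3\right)\right) 13 \cdot 0 = \left(-8 - 15\right) 13 \cdot 0 = \left(-23\right) 13 \cdot 0 = \left(-299\right) 0 = 0$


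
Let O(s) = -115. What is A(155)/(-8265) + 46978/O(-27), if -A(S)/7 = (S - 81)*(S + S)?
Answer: -73961294/190095 ≈ -389.08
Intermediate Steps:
A(S) = -14*S*(-81 + S) (A(S) = -7*(S - 81)*(S + S) = -7*(-81 + S)*2*S = -14*S*(-81 + S))
A(155)/(-8265) + 46978/O(-27) = (14*155*(81 - 1*155))/(-8265) + 46978/(-115) = (14*155*(81 - 155))*(-1/8265) + 46978*(-1/115) = (14*155*(-74))*(-1/8265) - 46978/115 = -160580*(-1/8265) - 46978/115 = 32116/1653 - 46978/115 = -73961294/190095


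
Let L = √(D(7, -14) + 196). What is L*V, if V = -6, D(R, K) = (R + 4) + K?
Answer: -6*√193 ≈ -83.355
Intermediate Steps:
D(R, K) = 4 + K + R (D(R, K) = (4 + R) + K = 4 + K + R)
L = √193 (L = √((4 - 14 + 7) + 196) = √(-3 + 196) = √193 ≈ 13.892)
L*V = √193*(-6) = -6*√193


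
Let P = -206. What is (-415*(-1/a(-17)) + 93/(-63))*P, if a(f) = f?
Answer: 1903852/357 ≈ 5332.9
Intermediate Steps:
(-415*(-1/a(-17)) + 93/(-63))*P = (-415/((-1*(-17))) + 93/(-63))*(-206) = (-415/17 + 93*(-1/63))*(-206) = (-415*1/17 - 31/21)*(-206) = (-415/17 - 31/21)*(-206) = -9242/357*(-206) = 1903852/357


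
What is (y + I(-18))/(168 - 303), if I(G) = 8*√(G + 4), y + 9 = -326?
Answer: 67/27 - 8*I*√14/135 ≈ 2.4815 - 0.22173*I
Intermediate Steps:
y = -335 (y = -9 - 326 = -335)
I(G) = 8*√(4 + G)
(y + I(-18))/(168 - 303) = (-335 + 8*√(4 - 18))/(168 - 303) = (-335 + 8*√(-14))/(-135) = (-335 + 8*(I*√14))*(-1/135) = (-335 + 8*I*√14)*(-1/135) = 67/27 - 8*I*√14/135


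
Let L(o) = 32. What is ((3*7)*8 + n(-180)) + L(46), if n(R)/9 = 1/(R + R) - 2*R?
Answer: 137599/40 ≈ 3440.0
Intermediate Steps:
n(R) = -18*R + 9/(2*R) (n(R) = 9*(1/(R + R) - 2*R) = 9*(1/(2*R) - 2*R) = -18*R + 9/(2*R))
((3*7)*8 + n(-180)) + L(46) = ((3*7)*8 + (-18*(-180) + (9/2)/(-180))) + 32 = (21*8 + (3240 + (9/2)*(-1/180))) + 32 = (168 + (3240 - 1/40)) + 32 = (168 + 129599/40) + 32 = 136319/40 + 32 = 137599/40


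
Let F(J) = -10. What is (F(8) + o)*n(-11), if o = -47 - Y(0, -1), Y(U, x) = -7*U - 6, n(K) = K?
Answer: 561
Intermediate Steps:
Y(U, x) = -6 - 7*U
o = -41 (o = -47 - (-6 - 7*0) = -47 - (-6 + 0) = -47 - 1*(-6) = -47 + 6 = -41)
(F(8) + o)*n(-11) = (-10 - 41)*(-11) = -51*(-11) = 561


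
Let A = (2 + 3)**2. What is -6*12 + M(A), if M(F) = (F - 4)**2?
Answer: 369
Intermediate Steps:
A = 25 (A = 5**2 = 25)
M(F) = (-4 + F)**2
-6*12 + M(A) = -6*12 + (-4 + 25)**2 = -72 + 21**2 = -72 + 441 = 369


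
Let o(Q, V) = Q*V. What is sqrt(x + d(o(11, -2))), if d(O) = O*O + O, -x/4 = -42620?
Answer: sqrt(170942) ≈ 413.45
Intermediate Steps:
x = 170480 (x = -4*(-42620) = 170480)
d(O) = O + O**2 (d(O) = O**2 + O = O + O**2)
sqrt(x + d(o(11, -2))) = sqrt(170480 + (11*(-2))*(1 + 11*(-2))) = sqrt(170480 - 22*(1 - 22)) = sqrt(170480 - 22*(-21)) = sqrt(170480 + 462) = sqrt(170942)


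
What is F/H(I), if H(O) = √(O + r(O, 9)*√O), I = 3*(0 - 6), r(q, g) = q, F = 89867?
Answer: 89867*√2/(6*√(-1 - 3*I*√2)) ≈ 6297.5 + 7954.4*I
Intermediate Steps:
I = -18 (I = 3*(-6) = -18)
H(O) = √(O + O^(3/2)) (H(O) = √(O + O*√O) = √(O + O^(3/2)))
F/H(I) = 89867/(√(-18 + (-18)^(3/2))) = 89867/(√(-18 - 54*I*√2)) = 89867/√(-18 - 54*I*√2)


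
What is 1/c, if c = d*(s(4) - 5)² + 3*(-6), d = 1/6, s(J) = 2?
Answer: -2/33 ≈ -0.060606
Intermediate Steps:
d = ⅙ (d = 1*(⅙) = ⅙ ≈ 0.16667)
c = -33/2 (c = (2 - 5)²/6 + 3*(-6) = (⅙)*(-3)² - 18 = (⅙)*9 - 18 = 3/2 - 18 = -33/2 ≈ -16.500)
1/c = 1/(-33/2) = -2/33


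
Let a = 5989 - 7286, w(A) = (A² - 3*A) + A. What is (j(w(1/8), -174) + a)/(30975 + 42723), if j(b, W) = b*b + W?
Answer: -6024991/301867008 ≈ -0.019959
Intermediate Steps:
w(A) = A² - 2*A
j(b, W) = W + b² (j(b, W) = b² + W = W + b²)
a = -1297
(j(w(1/8), -174) + a)/(30975 + 42723) = ((-174 + ((-2 + 1/8)/8)²) - 1297)/(30975 + 42723) = ((-174 + ((-2 + ⅛)/8)²) - 1297)/73698 = ((-174 + ((⅛)*(-15/8))²) - 1297)*(1/73698) = ((-174 + (-15/64)²) - 1297)*(1/73698) = ((-174 + 225/4096) - 1297)*(1/73698) = (-712479/4096 - 1297)*(1/73698) = -6024991/4096*1/73698 = -6024991/301867008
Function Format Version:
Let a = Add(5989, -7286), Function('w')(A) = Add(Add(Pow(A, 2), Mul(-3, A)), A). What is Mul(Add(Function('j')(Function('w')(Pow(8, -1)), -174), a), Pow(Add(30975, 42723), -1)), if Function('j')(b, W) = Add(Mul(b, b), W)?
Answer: Rational(-6024991, 301867008) ≈ -0.019959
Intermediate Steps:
Function('w')(A) = Add(Pow(A, 2), Mul(-2, A))
Function('j')(b, W) = Add(W, Pow(b, 2)) (Function('j')(b, W) = Add(Pow(b, 2), W) = Add(W, Pow(b, 2)))
a = -1297
Mul(Add(Function('j')(Function('w')(Pow(8, -1)), -174), a), Pow(Add(30975, 42723), -1)) = Mul(Add(Add(-174, Pow(Mul(Pow(8, -1), Add(-2, Pow(8, -1))), 2)), -1297), Pow(Add(30975, 42723), -1)) = Mul(Add(Add(-174, Pow(Mul(Rational(1, 8), Add(-2, Rational(1, 8))), 2)), -1297), Pow(73698, -1)) = Mul(Add(Add(-174, Pow(Mul(Rational(1, 8), Rational(-15, 8)), 2)), -1297), Rational(1, 73698)) = Mul(Add(Add(-174, Pow(Rational(-15, 64), 2)), -1297), Rational(1, 73698)) = Mul(Add(Add(-174, Rational(225, 4096)), -1297), Rational(1, 73698)) = Mul(Add(Rational(-712479, 4096), -1297), Rational(1, 73698)) = Mul(Rational(-6024991, 4096), Rational(1, 73698)) = Rational(-6024991, 301867008)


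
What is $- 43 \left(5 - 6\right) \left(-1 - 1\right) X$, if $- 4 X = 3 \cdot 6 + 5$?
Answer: $\frac{989}{2} \approx 494.5$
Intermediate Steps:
$X = - \frac{23}{4}$ ($X = - \frac{3 \cdot 6 + 5}{4} = - \frac{18 + 5}{4} = \left(- \frac{1}{4}\right) 23 = - \frac{23}{4} \approx -5.75$)
$- 43 \left(5 - 6\right) \left(-1 - 1\right) X = - 43 \left(5 - 6\right) \left(-1 - 1\right) \left(- \frac{23}{4}\right) = - 43 \left(5 - 6\right) \left(-2\right) \left(- \frac{23}{4}\right) = - 43 \left(\left(-1\right) \left(-2\right)\right) \left(- \frac{23}{4}\right) = \left(-43\right) 2 \left(- \frac{23}{4}\right) = \left(-86\right) \left(- \frac{23}{4}\right) = \frac{989}{2}$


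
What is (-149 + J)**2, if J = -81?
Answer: 52900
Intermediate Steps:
(-149 + J)**2 = (-149 - 81)**2 = (-230)**2 = 52900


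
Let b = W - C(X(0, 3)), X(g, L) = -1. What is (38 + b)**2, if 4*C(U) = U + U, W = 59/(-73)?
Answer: 30283009/21316 ≈ 1420.7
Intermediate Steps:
W = -59/73 (W = 59*(-1/73) = -59/73 ≈ -0.80822)
C(U) = U/2 (C(U) = (U + U)/4 = (2*U)/4 = U/2)
b = -45/146 (b = -59/73 - (-1)/2 = -59/73 - 1*(-1/2) = -59/73 + 1/2 = -45/146 ≈ -0.30822)
(38 + b)**2 = (38 - 45/146)**2 = (5503/146)**2 = 30283009/21316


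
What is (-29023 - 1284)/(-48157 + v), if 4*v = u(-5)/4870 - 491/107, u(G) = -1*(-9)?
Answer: 63170698520/100378914727 ≈ 0.62932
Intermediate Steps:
u(G) = 9
v = -2390207/2084360 (v = (9/4870 - 491/107)/4 = (¼)*(-2390207/521090) = -2390207/2084360 ≈ -1.1467)
(-29023 - 1284)/(-48157 + v) = (-29023 - 1284)/(-48157 - 2390207/2084360) = -30307/(-100378914727/2084360) = -30307*(-2084360/100378914727) = 63170698520/100378914727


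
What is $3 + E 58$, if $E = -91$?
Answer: $-5275$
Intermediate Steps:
$3 + E 58 = 3 - 5278 = -5275$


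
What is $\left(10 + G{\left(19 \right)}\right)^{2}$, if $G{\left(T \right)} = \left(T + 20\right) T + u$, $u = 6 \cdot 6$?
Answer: $619369$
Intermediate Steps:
$u = 36$
$G{\left(T \right)} = 36 + T \left(20 + T\right)$ ($G{\left(T \right)} = \left(T + 20\right) T + 36 = \left(20 + T\right) T + 36 = T \left(20 + T\right) + 36 = 36 + T \left(20 + T\right)$)
$\left(10 + G{\left(19 \right)}\right)^{2} = \left(10 + \left(36 + 19^{2} + 20 \cdot 19\right)\right)^{2} = \left(10 + \left(36 + 361 + 380\right)\right)^{2} = \left(10 + 777\right)^{2} = 787^{2} = 619369$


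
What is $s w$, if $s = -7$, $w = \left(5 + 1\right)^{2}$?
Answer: $-252$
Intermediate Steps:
$w = 36$ ($w = 6^{2} = 36$)
$s w = \left(-7\right) 36 = -252$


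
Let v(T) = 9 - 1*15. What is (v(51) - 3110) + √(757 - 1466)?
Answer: -3116 + I*√709 ≈ -3116.0 + 26.627*I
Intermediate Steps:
v(T) = -6 (v(T) = 9 - 15 = -6)
(v(51) - 3110) + √(757 - 1466) = (-6 - 3110) + √(757 - 1466) = -3116 + √(-709) = -3116 + I*√709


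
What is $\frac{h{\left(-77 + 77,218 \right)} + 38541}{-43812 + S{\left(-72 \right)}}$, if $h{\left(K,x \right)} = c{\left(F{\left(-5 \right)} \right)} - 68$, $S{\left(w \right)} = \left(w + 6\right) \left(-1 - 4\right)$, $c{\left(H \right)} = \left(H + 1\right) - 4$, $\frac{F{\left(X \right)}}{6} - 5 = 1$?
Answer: $- \frac{19253}{21741} \approx -0.88556$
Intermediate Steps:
$F{\left(X \right)} = 36$ ($F{\left(X \right)} = 30 + 6 \cdot 1 = 30 + 6 = 36$)
$c{\left(H \right)} = -3 + H$ ($c{\left(H \right)} = \left(1 + H\right) - 4 = -3 + H$)
$S{\left(w \right)} = -30 - 5 w$ ($S{\left(w \right)} = \left(6 + w\right) \left(-5\right) = -30 - 5 w$)
$h{\left(K,x \right)} = -35$ ($h{\left(K,x \right)} = \left(-3 + 36\right) - 68 = 33 - 68 = -35$)
$\frac{h{\left(-77 + 77,218 \right)} + 38541}{-43812 + S{\left(-72 \right)}} = \frac{-35 + 38541}{-43812 - -330} = \frac{38506}{-43812 + \left(-30 + 360\right)} = \frac{38506}{-43812 + 330} = \frac{38506}{-43482} = 38506 \left(- \frac{1}{43482}\right) = - \frac{19253}{21741}$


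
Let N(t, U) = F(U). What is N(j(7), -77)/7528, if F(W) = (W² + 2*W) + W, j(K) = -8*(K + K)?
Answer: 2849/3764 ≈ 0.75691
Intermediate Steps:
j(K) = -16*K
F(W) = W² + 3*W
N(t, U) = U*(3 + U)
N(j(7), -77)/7528 = -77*(3 - 77)/7528 = -77*(-74)*(1/7528) = 5698*(1/7528) = 2849/3764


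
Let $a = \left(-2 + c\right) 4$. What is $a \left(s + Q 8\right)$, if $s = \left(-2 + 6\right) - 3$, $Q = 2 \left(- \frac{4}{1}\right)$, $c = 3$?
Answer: $-252$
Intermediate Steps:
$Q = -8$ ($Q = 2 \left(\left(-4\right) 1\right) = 2 \left(-4\right) = -8$)
$s = 1$ ($s = 4 - 3 = 1$)
$a = 4$ ($a = \left(-2 + 3\right) 4 = 1 \cdot 4 = 4$)
$a \left(s + Q 8\right) = 4 \left(1 - 64\right) = 4 \left(-63\right) = -252$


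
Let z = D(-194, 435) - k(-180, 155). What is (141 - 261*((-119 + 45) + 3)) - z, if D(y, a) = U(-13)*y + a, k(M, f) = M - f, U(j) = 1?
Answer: 18096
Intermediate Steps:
D(y, a) = a + y (D(y, a) = 1*y + a = y + a = a + y)
z = 576 (z = (435 - 194) - (-180 - 1*155) = 241 - (-180 - 155) = 241 - 1*(-335) = 241 + 335 = 576)
(141 - 261*((-119 + 45) + 3)) - z = (141 - 261*((-119 + 45) + 3)) - 1*576 = (141 - 261*(-74 + 3)) - 576 = (141 - 261*(-71)) - 576 = (141 + 18531) - 576 = 18672 - 576 = 18096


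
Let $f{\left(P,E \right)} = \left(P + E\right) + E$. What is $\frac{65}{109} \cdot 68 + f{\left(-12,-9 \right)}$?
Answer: $\frac{1150}{109} \approx 10.55$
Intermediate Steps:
$f{\left(P,E \right)} = P + 2 E$ ($f{\left(P,E \right)} = \left(E + P\right) + E = P + 2 E$)
$\frac{65}{109} \cdot 68 + f{\left(-12,-9 \right)} = \frac{65}{109} \cdot 68 + \left(-12 + 2 \left(-9\right)\right) = 65 \cdot \frac{1}{109} \cdot 68 - 30 = \frac{65}{109} \cdot 68 - 30 = \frac{4420}{109} - 30 = \frac{1150}{109}$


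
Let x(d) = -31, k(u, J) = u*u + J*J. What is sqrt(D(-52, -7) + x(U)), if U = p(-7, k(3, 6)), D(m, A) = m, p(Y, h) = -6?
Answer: I*sqrt(83) ≈ 9.1104*I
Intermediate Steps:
k(u, J) = J**2 + u**2 (k(u, J) = u**2 + J**2 = J**2 + u**2)
U = -6
sqrt(D(-52, -7) + x(U)) = sqrt(-52 - 31) = sqrt(-83) = I*sqrt(83)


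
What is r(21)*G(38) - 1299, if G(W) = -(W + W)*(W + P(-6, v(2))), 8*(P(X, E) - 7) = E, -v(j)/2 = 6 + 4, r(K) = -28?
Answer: 89141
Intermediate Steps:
v(j) = -20 (v(j) = -2*(6 + 4) = -2*10 = -20)
P(X, E) = 7 + E/8
G(W) = -2*W*(9/2 + W) (G(W) = -(W + W)*(W + (7 + (1/8)*(-20))) = -2*W*(W + (7 - 5/2)) = -2*W*(W + 9/2) = -2*W*(9/2 + W))
r(21)*G(38) - 1299 = -(-28)*38*(9 + 2*38) - 1299 = -(-28)*38*(9 + 76) - 1299 = -(-28)*38*85 - 1299 = -28*(-3230) - 1299 = 90440 - 1299 = 89141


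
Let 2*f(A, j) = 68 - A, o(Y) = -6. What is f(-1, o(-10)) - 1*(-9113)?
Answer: 18295/2 ≈ 9147.5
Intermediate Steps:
f(A, j) = 34 - A/2 (f(A, j) = (68 - A)/2 = 34 - A/2)
f(-1, o(-10)) - 1*(-9113) = (34 - ½*(-1)) - 1*(-9113) = (34 + ½) + 9113 = 69/2 + 9113 = 18295/2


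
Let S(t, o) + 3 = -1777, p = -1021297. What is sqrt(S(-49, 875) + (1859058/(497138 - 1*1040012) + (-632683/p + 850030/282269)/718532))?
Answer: I*sqrt(5232639530000425455421295611600959129441235)/54166783630760109374 ≈ 42.231*I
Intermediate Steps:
S(t, o) = -1780 (S(t, o) = -3 - 1777 = -1780)
sqrt(S(-49, 875) + (1859058/(497138 - 1*1040012) + (-632683/p + 850030/282269)/718532)) = sqrt(-1780 + (1859058/(497138 - 1*1040012) + (-632683/(-1021297) + 850030/282269)/718532)) = sqrt(-1780 + (1859058/(497138 - 1040012) + (-632683*(-1/1021297) + 850030*(1/282269))*(1/718532))) = sqrt(-1780 + (1859058/(-542874) + (632683/1021297 + 850030/282269)*(1/718532))) = sqrt(-1780 + (1859058*(-1/542874) + (1046719886637/288280482893)*(1/718532))) = sqrt(-1780 + (-1791/523 + 1046719886637/207138751934073076)) = sqrt(-1780 - 370984957279424167965/108333567261520218748) = sqrt(-193204734682785413539405/108333567261520218748) = I*sqrt(5232639530000425455421295611600959129441235)/54166783630760109374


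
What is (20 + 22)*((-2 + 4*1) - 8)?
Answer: -252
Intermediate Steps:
(20 + 22)*((-2 + 4*1) - 8) = 42*((-2 + 4) - 8) = 42*(2 - 8) = 42*(-6) = -252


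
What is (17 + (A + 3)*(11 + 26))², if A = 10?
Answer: 248004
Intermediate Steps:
(17 + (A + 3)*(11 + 26))² = (17 + (10 + 3)*(11 + 26))² = (17 + 13*37)² = (17 + 481)² = 498² = 248004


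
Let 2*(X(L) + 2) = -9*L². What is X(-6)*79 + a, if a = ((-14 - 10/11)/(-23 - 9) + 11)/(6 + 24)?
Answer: -34202831/2640 ≈ -12956.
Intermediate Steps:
X(L) = -2 - 9*L²/2 (X(L) = -2 + (-9*L²)/2 = -2 - 9*L²/2)
a = 1009/2640 (a = ((-14 - 10*1/11)/(-32) + 11)/30 = ((-14 - 10/11)*(-1/32) + 11)*(1/30) = (-164/11*(-1/32) + 11)*(1/30) = (41/88 + 11)*(1/30) = (1009/88)*(1/30) = 1009/2640 ≈ 0.38220)
X(-6)*79 + a = (-2 - 9/2*(-6)²)*79 + 1009/2640 = (-2 - 9/2*36)*79 + 1009/2640 = (-2 - 162)*79 + 1009/2640 = -164*79 + 1009/2640 = -12956 + 1009/2640 = -34202831/2640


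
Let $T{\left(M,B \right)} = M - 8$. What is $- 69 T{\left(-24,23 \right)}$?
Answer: $2208$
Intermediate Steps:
$T{\left(M,B \right)} = -8 + M$ ($T{\left(M,B \right)} = M - 8 = -8 + M$)
$- 69 T{\left(-24,23 \right)} = - 69 \left(-8 - 24\right) = \left(-69\right) \left(-32\right) = 2208$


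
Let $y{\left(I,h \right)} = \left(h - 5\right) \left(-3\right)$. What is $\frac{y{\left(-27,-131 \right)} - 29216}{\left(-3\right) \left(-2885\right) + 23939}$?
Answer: $- \frac{14404}{16297} \approx -0.88384$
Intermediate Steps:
$y{\left(I,h \right)} = 15 - 3 h$ ($y{\left(I,h \right)} = \left(-5 + h\right) \left(-3\right) = 15 - 3 h$)
$\frac{y{\left(-27,-131 \right)} - 29216}{\left(-3\right) \left(-2885\right) + 23939} = \frac{\left(15 - -393\right) - 29216}{\left(-3\right) \left(-2885\right) + 23939} = \frac{\left(15 + 393\right) - 29216}{8655 + 23939} = \frac{408 - 29216}{32594} = \left(-28808\right) \frac{1}{32594} = - \frac{14404}{16297}$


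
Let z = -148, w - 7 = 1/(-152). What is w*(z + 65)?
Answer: -88229/152 ≈ -580.45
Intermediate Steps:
w = 1063/152 (w = 7 + 1/(-152) = 7 - 1/152 = 1063/152 ≈ 6.9934)
w*(z + 65) = 1063*(-148 + 65)/152 = (1063/152)*(-83) = -88229/152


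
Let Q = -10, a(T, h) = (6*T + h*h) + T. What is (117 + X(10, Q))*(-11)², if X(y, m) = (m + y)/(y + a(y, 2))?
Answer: 14157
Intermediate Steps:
a(T, h) = h² + 7*T (a(T, h) = (6*T + h²) + T = (h² + 6*T) + T = h² + 7*T)
X(y, m) = (m + y)/(4 + 8*y) (X(y, m) = (m + y)/(y + (2² + 7*y)) = (m + y)/(y + (4 + 7*y)) = (m + y)/(4 + 8*y))
(117 + X(10, Q))*(-11)² = (117 + (-10 + 10)/(4*(1 + 2*10)))*(-11)² = (117 + (¼)*0/(1 + 20))*121 = (117 + (¼)*0/21)*121 = (117 + (¼)*(1/21)*0)*121 = (117 + 0)*121 = 117*121 = 14157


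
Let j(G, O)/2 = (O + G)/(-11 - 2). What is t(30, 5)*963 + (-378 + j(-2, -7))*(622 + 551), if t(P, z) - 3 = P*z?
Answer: -3827601/13 ≈ -2.9443e+5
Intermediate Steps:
j(G, O) = -2*G/13 - 2*O/13 (j(G, O) = 2*((O + G)/(-11 - 2)) = 2*((G + O)/(-13)) = 2*((G + O)*(-1/13)) = 2*(-G/13 - O/13) = -2*G/13 - 2*O/13)
t(P, z) = 3 + P*z
t(30, 5)*963 + (-378 + j(-2, -7))*(622 + 551) = (3 + 30*5)*963 + (-378 + (-2/13*(-2) - 2/13*(-7)))*(622 + 551) = (3 + 150)*963 + (-378 + (4/13 + 14/13))*1173 = 153*963 + (-378 + 18/13)*1173 = 147339 - 4896/13*1173 = 147339 - 5743008/13 = -3827601/13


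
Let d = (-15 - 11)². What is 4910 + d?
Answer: 5586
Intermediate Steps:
d = 676 (d = (-26)² = 676)
4910 + d = 4910 + 676 = 5586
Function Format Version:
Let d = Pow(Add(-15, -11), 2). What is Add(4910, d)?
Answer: 5586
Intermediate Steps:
d = 676 (d = Pow(-26, 2) = 676)
Add(4910, d) = Add(4910, 676) = 5586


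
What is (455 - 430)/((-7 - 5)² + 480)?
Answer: 25/624 ≈ 0.040064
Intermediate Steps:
(455 - 430)/((-7 - 5)² + 480) = 25/((-12)² + 480) = 25/(144 + 480) = 25/624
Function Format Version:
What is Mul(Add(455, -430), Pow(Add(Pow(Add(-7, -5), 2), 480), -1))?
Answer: Rational(25, 624) ≈ 0.040064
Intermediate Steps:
Mul(Add(455, -430), Pow(Add(Pow(Add(-7, -5), 2), 480), -1)) = Mul(25, Pow(Add(Pow(-12, 2), 480), -1)) = Mul(25, Pow(Add(144, 480), -1)) = Mul(25, Pow(624, -1)) = Mul(25, Rational(1, 624)) = Rational(25, 624)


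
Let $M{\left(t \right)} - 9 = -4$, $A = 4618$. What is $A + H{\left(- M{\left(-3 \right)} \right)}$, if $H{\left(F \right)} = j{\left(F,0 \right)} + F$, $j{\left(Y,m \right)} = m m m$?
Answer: $4613$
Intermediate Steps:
$M{\left(t \right)} = 5$ ($M{\left(t \right)} = 9 - 4 = 5$)
$j{\left(Y,m \right)} = m^{3}$ ($j{\left(Y,m \right)} = m^{2} m = m^{3}$)
$H{\left(F \right)} = F$ ($H{\left(F \right)} = 0^{3} + F = 0 + F = F$)
$A + H{\left(- M{\left(-3 \right)} \right)} = 4618 - 5 = 4613$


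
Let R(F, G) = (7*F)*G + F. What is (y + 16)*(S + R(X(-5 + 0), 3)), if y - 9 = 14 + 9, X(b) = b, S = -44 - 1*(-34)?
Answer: -5760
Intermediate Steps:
S = -10 (S = -44 + 34 = -10)
R(F, G) = F + 7*F*G (R(F, G) = 7*F*G + F = F + 7*F*G)
y = 32 (y = 9 + (14 + 9) = 9 + 23 = 32)
(y + 16)*(S + R(X(-5 + 0), 3)) = (32 + 16)*(-10 + (-5 + 0)*(1 + 7*3)) = 48*(-10 - 5*(1 + 21)) = 48*(-10 - 5*22) = 48*(-10 - 110) = 48*(-120) = -5760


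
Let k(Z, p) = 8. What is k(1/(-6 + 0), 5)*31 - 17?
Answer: 231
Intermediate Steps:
k(1/(-6 + 0), 5)*31 - 17 = 8*31 - 17 = 248 - 17 = 231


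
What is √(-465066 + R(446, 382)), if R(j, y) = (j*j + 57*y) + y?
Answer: I*√243994 ≈ 493.96*I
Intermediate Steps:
R(j, y) = j² + 58*y (R(j, y) = (j² + 57*y) + y = j² + 58*y)
√(-465066 + R(446, 382)) = √(-465066 + (446² + 58*382)) = √(-465066 + (198916 + 22156)) = √(-465066 + 221072) = √(-243994) = I*√243994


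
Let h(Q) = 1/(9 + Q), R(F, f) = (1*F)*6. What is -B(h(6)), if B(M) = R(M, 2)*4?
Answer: -8/5 ≈ -1.6000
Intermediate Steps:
R(F, f) = 6*F (R(F, f) = F*6 = 6*F)
B(M) = 24*M (B(M) = (6*M)*4 = 24*M)
-B(h(6)) = -24/(9 + 6) = -24/15 = -1*8/5 = -8/5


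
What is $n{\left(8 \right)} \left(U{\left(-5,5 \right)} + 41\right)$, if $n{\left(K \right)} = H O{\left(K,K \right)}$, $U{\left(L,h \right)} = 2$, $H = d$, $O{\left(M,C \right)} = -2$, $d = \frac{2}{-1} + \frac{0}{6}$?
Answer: $172$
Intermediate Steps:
$d = -2$ ($d = 2 \left(-1\right) + 0 \cdot \frac{1}{6} = -2 + 0 = -2$)
$H = -2$
$n{\left(K \right)} = 4$ ($n{\left(K \right)} = \left(-2\right) \left(-2\right) = 4$)
$n{\left(8 \right)} \left(U{\left(-5,5 \right)} + 41\right) = 4 \left(2 + 41\right) = 4 \cdot 43 = 172$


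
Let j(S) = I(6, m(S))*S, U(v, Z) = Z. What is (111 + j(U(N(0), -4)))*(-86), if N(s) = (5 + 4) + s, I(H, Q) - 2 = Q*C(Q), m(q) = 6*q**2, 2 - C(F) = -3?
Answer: 156262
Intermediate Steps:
C(F) = 5 (C(F) = 2 - 1*(-3) = 2 + 3 = 5)
I(H, Q) = 2 + 5*Q (I(H, Q) = 2 + Q*5 = 2 + 5*Q)
N(s) = 9 + s
j(S) = S*(2 + 30*S**2) (j(S) = (2 + 5*(6*S**2))*S = (2 + 30*S**2)*S = S*(2 + 30*S**2))
(111 + j(U(N(0), -4)))*(-86) = (111 + (2*(-4) + 30*(-4)**3))*(-86) = (111 + (-8 + 30*(-64)))*(-86) = (111 + (-8 - 1920))*(-86) = (111 - 1928)*(-86) = -1817*(-86) = 156262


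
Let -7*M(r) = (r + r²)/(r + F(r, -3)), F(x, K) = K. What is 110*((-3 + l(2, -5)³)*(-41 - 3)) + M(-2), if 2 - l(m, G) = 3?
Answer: 677602/35 ≈ 19360.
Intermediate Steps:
l(m, G) = -1 (l(m, G) = 2 - 1*3 = 2 - 3 = -1)
M(r) = -(r + r²)/(7*(-3 + r)) (M(r) = -(r + r²)/(7*(r - 3)) = -(r + r²)/(7*(-3 + r)))
110*((-3 + l(2, -5)³)*(-41 - 3)) + M(-2) = 110*((-3 + (-1)³)*(-41 - 3)) - 1*(-2)*(1 - 2)/(-21 + 7*(-2)) = 110*((-3 - 1)*(-44)) - 1*(-2)*(-1)/(-21 - 14) = 110*(-4*(-44)) - 1*(-2)*(-1)/(-35) = 110*176 - 1*(-2)*(-1/35)*(-1) = 19360 + 2/35 = 677602/35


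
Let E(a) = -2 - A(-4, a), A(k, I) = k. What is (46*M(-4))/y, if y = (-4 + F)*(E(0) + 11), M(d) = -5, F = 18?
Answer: -115/91 ≈ -1.2637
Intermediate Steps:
E(a) = 2 (E(a) = -2 - 1*(-4) = -2 + 4 = 2)
y = 182 (y = (-4 + 18)*(2 + 11) = 14*13 = 182)
(46*M(-4))/y = (46*(-5))/182 = -230*1/182 = -115/91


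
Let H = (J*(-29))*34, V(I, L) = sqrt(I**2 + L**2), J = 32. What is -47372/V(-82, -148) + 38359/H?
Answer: -38359/31552 - 23686*sqrt(7157)/7157 ≈ -281.20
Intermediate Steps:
H = -31552 (H = (32*(-29))*34 = -928*34 = -31552)
-47372/V(-82, -148) + 38359/H = -47372/sqrt((-82)**2 + (-148)**2) + 38359/(-31552) = -47372/sqrt(6724 + 21904) + 38359*(-1/31552) = -47372*sqrt(7157)/14314 - 38359/31552 = -23686*sqrt(7157)/7157 - 38359/31552 = -38359/31552 - 23686*sqrt(7157)/7157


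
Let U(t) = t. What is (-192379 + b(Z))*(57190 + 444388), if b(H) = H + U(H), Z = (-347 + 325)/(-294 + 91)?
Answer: -2798295995022/29 ≈ -9.6493e+10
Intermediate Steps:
Z = 22/203 (Z = -22/(-203) = -22*(-1/203) = 22/203 ≈ 0.10837)
b(H) = 2*H (b(H) = H + H = 2*H)
(-192379 + b(Z))*(57190 + 444388) = (-192379 + 2*(22/203))*(57190 + 444388) = (-192379 + 44/203)*501578 = -39052893/203*501578 = -2798295995022/29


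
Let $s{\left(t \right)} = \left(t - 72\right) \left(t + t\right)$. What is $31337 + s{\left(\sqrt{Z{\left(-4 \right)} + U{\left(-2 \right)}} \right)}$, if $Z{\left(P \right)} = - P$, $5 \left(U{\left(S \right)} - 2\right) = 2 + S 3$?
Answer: $\frac{156737}{5} - \frac{144 \sqrt{130}}{5} \approx 31019.0$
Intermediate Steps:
$U{\left(S \right)} = \frac{12}{5} + \frac{3 S}{5}$ ($U{\left(S \right)} = 2 + \frac{2 + S 3}{5} = 2 + \frac{2 + 3 S}{5} = 2 + \left(\frac{2}{5} + \frac{3 S}{5}\right) = \frac{12}{5} + \frac{3 S}{5}$)
$s{\left(t \right)} = 2 t \left(-72 + t\right)$ ($s{\left(t \right)} = \left(-72 + t\right) 2 t = 2 t \left(-72 + t\right)$)
$31337 + s{\left(\sqrt{Z{\left(-4 \right)} + U{\left(-2 \right)}} \right)} = 31337 + 2 \sqrt{\left(-1\right) \left(-4\right) + \left(\frac{12}{5} + \frac{3}{5} \left(-2\right)\right)} \left(-72 + \sqrt{\left(-1\right) \left(-4\right) + \left(\frac{12}{5} + \frac{3}{5} \left(-2\right)\right)}\right) = 31337 + 2 \sqrt{4 + \left(\frac{12}{5} - \frac{6}{5}\right)} \left(-72 + \sqrt{4 + \left(\frac{12}{5} - \frac{6}{5}\right)}\right) = 31337 + 2 \sqrt{4 + \frac{6}{5}} \left(-72 + \sqrt{4 + \frac{6}{5}}\right) = 31337 + 2 \sqrt{\frac{26}{5}} \left(-72 + \sqrt{\frac{26}{5}}\right) = 31337 + 2 \frac{\sqrt{130}}{5} \left(-72 + \frac{\sqrt{130}}{5}\right) = 31337 + \frac{2 \sqrt{130} \left(-72 + \frac{\sqrt{130}}{5}\right)}{5}$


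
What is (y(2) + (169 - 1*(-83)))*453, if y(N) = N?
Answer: 115062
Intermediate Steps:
(y(2) + (169 - 1*(-83)))*453 = (2 + (169 - 1*(-83)))*453 = (2 + (169 + 83))*453 = (2 + 252)*453 = 254*453 = 115062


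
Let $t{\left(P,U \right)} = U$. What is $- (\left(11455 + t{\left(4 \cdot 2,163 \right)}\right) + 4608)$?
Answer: $-16226$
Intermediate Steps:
$- (\left(11455 + t{\left(4 \cdot 2,163 \right)}\right) + 4608) = - (\left(11455 + 163\right) + 4608) = - (11618 + 4608) = \left(-1\right) 16226 = -16226$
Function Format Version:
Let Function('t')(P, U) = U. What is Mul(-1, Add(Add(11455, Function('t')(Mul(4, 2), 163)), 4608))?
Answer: -16226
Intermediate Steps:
Mul(-1, Add(Add(11455, Function('t')(Mul(4, 2), 163)), 4608)) = Mul(-1, Add(Add(11455, 163), 4608)) = Mul(-1, Add(11618, 4608)) = Mul(-1, 16226) = -16226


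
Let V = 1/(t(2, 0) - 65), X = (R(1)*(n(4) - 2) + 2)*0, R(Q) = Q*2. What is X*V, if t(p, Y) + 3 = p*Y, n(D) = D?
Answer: 0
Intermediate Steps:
R(Q) = 2*Q
t(p, Y) = -3 + Y*p (t(p, Y) = -3 + p*Y = -3 + Y*p)
X = 0 (X = ((2*1)*(4 - 2) + 2)*0 = (2*2 + 2)*0 = (4 + 2)*0 = 6*0 = 0)
V = -1/68 (V = 1/((-3 + 0*2) - 65) = 1/((-3 + 0) - 65) = 1/(-3 - 65) = 1/(-68) = -1/68 ≈ -0.014706)
X*V = 0*(-1/68) = 0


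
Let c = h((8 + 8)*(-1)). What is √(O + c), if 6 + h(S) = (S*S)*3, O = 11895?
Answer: √12657 ≈ 112.50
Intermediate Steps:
h(S) = -6 + 3*S² (h(S) = -6 + (S*S)*3 = -6 + S²*3 = -6 + 3*S²)
c = 762 (c = -6 + 3*((8 + 8)*(-1))² = -6 + 3*(16*(-1))² = -6 + 3*(-16)² = -6 + 3*256 = -6 + 768 = 762)
√(O + c) = √(11895 + 762) = √12657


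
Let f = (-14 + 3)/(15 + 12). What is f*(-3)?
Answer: 11/9 ≈ 1.2222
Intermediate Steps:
f = -11/27 ≈ -0.40741
f*(-3) = -11/27*(-3) = 11/9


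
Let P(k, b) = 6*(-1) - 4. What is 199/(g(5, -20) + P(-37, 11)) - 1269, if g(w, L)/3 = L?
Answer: -89029/70 ≈ -1271.8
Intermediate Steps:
g(w, L) = 3*L
P(k, b) = -10 (P(k, b) = -6 - 4 = -10)
199/(g(5, -20) + P(-37, 11)) - 1269 = 199/(3*(-20) - 10) - 1269 = 199/(-60 - 10) - 1269 = 199/(-70) - 1269 = -1/70*199 - 1269 = -199/70 - 1269 = -89029/70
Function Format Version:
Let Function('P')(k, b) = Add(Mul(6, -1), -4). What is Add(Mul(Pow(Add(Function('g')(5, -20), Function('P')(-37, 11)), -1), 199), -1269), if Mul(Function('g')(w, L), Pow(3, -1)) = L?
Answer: Rational(-89029, 70) ≈ -1271.8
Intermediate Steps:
Function('g')(w, L) = Mul(3, L)
Function('P')(k, b) = -10 (Function('P')(k, b) = Add(-6, -4) = -10)
Add(Mul(Pow(Add(Function('g')(5, -20), Function('P')(-37, 11)), -1), 199), -1269) = Add(Mul(Pow(Add(Mul(3, -20), -10), -1), 199), -1269) = Add(Mul(Pow(Add(-60, -10), -1), 199), -1269) = Add(Mul(Pow(-70, -1), 199), -1269) = Add(Mul(Rational(-1, 70), 199), -1269) = Add(Rational(-199, 70), -1269) = Rational(-89029, 70)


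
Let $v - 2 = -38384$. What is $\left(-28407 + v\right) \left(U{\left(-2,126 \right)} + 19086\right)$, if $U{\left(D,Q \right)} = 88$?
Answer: $-1280612286$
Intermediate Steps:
$v = -38382$ ($v = 2 - 38384 = -38382$)
$\left(-28407 + v\right) \left(U{\left(-2,126 \right)} + 19086\right) = \left(-28407 - 38382\right) \left(88 + 19086\right) = \left(-66789\right) 19174 = -1280612286$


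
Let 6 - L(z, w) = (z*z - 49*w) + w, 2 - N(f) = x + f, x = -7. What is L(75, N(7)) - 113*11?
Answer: -6766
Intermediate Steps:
N(f) = 9 - f (N(f) = 2 - (-7 + f) = 2 + (7 - f) = 9 - f)
L(z, w) = 6 - z**2 + 48*w (L(z, w) = 6 - ((z*z - 49*w) + w) = 6 - ((z**2 - 49*w) + w) = 6 - (z**2 - 48*w) = 6 + (-z**2 + 48*w) = 6 - z**2 + 48*w)
L(75, N(7)) - 113*11 = (6 - 1*75**2 + 48*(9 - 1*7)) - 113*11 = (6 - 1*5625 + 48*(9 - 7)) - 1*1243 = (6 - 5625 + 48*2) - 1243 = (6 - 5625 + 96) - 1243 = -5523 - 1243 = -6766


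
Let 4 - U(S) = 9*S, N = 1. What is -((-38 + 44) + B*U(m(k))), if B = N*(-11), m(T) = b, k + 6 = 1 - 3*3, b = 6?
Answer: -556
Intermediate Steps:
k = -14 (k = -6 + (1 - 3*3) = -6 + (1 - 9) = -6 - 8 = -14)
m(T) = 6
B = -11 (B = 1*(-11) = -11)
U(S) = 4 - 9*S
-((-38 + 44) + B*U(m(k))) = -((-38 + 44) - 11*(4 - 9*6)) = -(6 - 11*(4 - 54)) = -(6 - 11*(-50)) = -(6 + 550) = -1*556 = -556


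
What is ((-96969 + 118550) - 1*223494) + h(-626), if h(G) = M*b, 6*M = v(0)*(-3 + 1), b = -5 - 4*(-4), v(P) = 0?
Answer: -201913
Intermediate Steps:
b = 11 (b = -5 + 16 = 11)
M = 0 (M = (0*(-3 + 1))/6 = (0*(-2))/6 = (1/6)*0 = 0)
h(G) = 0 (h(G) = 0*11 = 0)
((-96969 + 118550) - 1*223494) + h(-626) = ((-96969 + 118550) - 1*223494) + 0 = (21581 - 223494) + 0 = -201913 + 0 = -201913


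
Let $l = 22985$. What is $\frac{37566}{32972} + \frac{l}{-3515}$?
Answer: $- \frac{62581693}{11589658} \approx -5.3998$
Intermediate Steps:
$\frac{37566}{32972} + \frac{l}{-3515} = \frac{37566}{32972} + \frac{22985}{-3515} = 37566 \cdot \frac{1}{32972} + 22985 \left(- \frac{1}{3515}\right) = \frac{18783}{16486} - \frac{4597}{703} = - \frac{62581693}{11589658}$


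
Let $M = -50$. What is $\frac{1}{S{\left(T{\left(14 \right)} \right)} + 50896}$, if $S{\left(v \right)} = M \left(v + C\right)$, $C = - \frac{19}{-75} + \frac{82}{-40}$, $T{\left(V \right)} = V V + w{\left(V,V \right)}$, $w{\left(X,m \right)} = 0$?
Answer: $\frac{6}{247115} \approx 2.428 \cdot 10^{-5}$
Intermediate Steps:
$T{\left(V \right)} = V^{2}$ ($T{\left(V \right)} = V V + 0 = V^{2} + 0 = V^{2}$)
$C = - \frac{539}{300}$ ($C = \left(-19\right) \left(- \frac{1}{75}\right) + 82 \left(- \frac{1}{40}\right) = \frac{19}{75} - \frac{41}{20} = - \frac{539}{300} \approx -1.7967$)
$S{\left(v \right)} = \frac{539}{6} - 50 v$ ($S{\left(v \right)} = - 50 \left(v - \frac{539}{300}\right) = - 50 \left(- \frac{539}{300} + v\right) = \frac{539}{6} - 50 v$)
$\frac{1}{S{\left(T{\left(14 \right)} \right)} + 50896} = \frac{1}{\left(\frac{539}{6} - 50 \cdot 14^{2}\right) + 50896} = \frac{1}{\left(\frac{539}{6} - 9800\right) + 50896} = \frac{1}{- \frac{58261}{6} + 50896} = \frac{1}{\frac{247115}{6}} = \frac{6}{247115}$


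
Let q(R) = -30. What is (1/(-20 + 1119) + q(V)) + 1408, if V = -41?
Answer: 1514423/1099 ≈ 1378.0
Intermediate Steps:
(1/(-20 + 1119) + q(V)) + 1408 = (1/(-20 + 1119) - 30) + 1408 = (1/1099 - 30) + 1408 = -32969/1099 + 1408 = 1514423/1099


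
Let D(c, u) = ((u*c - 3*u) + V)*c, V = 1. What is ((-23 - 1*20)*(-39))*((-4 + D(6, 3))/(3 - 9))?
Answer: -15652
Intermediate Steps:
D(c, u) = c*(1 - 3*u + c*u) (D(c, u) = ((u*c - 3*u) + 1)*c = ((c*u - 3*u) + 1)*c = ((-3*u + c*u) + 1)*c = (1 - 3*u + c*u)*c = c*(1 - 3*u + c*u))
((-23 - 1*20)*(-39))*((-4 + D(6, 3))/(3 - 9)) = ((-23 - 1*20)*(-39))*((-4 + 6*(1 - 3*3 + 6*3))/(3 - 9)) = ((-23 - 20)*(-39))*((-4 + 6*(1 - 9 + 18))/(-6)) = (-43*(-39))*((-4 + 6*10)*(-1/6)) = 1677*((-4 + 60)*(-1/6)) = 1677*(56*(-1/6)) = 1677*(-28/3) = -15652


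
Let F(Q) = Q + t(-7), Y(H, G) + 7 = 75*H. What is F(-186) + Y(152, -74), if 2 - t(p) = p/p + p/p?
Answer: 11207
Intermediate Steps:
t(p) = 0 (t(p) = 2 - (p/p + p/p) = 2 - (1 + 1) = 2 - 1*2 = 2 - 2 = 0)
Y(H, G) = -7 + 75*H
F(Q) = Q (F(Q) = Q + 0 = Q)
F(-186) + Y(152, -74) = -186 + (-7 + 75*152) = -186 + (-7 + 11400) = -186 + 11393 = 11207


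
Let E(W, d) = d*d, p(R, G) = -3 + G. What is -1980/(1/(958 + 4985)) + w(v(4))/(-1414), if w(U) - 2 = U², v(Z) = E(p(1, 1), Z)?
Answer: -8319368109/707 ≈ -1.1767e+7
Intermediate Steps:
E(W, d) = d²
v(Z) = Z²
w(U) = 2 + U²
-1980/(1/(958 + 4985)) + w(v(4))/(-1414) = -1980/(1/(958 + 4985)) + (2 + (4²)²)/(-1414) = -1980/(1/5943) + (2 + 16²)*(-1/1414) = -1980/1/5943 + (2 + 256)*(-1/1414) = -1980*5943 + 258*(-1/1414) = -11767140 - 129/707 = -8319368109/707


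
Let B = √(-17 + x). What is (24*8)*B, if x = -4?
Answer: 192*I*√21 ≈ 879.85*I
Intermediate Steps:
B = I*√21 (B = √(-17 - 4) = √(-21) = I*√21 ≈ 4.5826*I)
(24*8)*B = (24*8)*(I*√21) = 192*(I*√21) = 192*I*√21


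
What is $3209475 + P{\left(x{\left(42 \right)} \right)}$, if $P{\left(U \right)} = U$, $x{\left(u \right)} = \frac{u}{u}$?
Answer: $3209476$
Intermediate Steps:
$x{\left(u \right)} = 1$
$3209475 + P{\left(x{\left(42 \right)} \right)} = 3209475 + 1 = 3209476$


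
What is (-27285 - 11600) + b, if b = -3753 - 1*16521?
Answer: -59159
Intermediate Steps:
b = -20274 (b = -3753 - 16521 = -20274)
(-27285 - 11600) + b = (-27285 - 11600) - 20274 = -38885 - 20274 = -59159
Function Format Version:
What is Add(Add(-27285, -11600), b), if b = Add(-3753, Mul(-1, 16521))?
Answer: -59159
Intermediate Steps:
b = -20274 (b = Add(-3753, -16521) = -20274)
Add(Add(-27285, -11600), b) = Add(Add(-27285, -11600), -20274) = Add(-38885, -20274) = -59159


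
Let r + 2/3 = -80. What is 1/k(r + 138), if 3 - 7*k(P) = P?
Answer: -21/163 ≈ -0.12883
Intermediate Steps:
r = -242/3 (r = -⅔ - 80 = -242/3 ≈ -80.667)
k(P) = 3/7 - P/7
1/k(r + 138) = 1/(3/7 - (-242/3 + 138)/7) = 1/(3/7 - ⅐*172/3) = 1/(3/7 - 172/21) = 1/(-163/21) = -21/163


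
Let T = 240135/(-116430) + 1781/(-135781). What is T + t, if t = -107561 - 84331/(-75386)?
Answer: -2136495808318524879/19862931737273 ≈ -1.0756e+5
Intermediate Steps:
T = -2187542151/1053932122 (T = 240135*(-1/116430) + 1781*(-1/135781) = -16009/7762 - 1781/135781 = -2187542151/1053932122 ≈ -2.0756)
t = -8108509215/75386 (t = -107561 - 84331*(-1)/75386 = -107561 - 1*(-84331/75386) = -107561 + 84331/75386 = -8108509215/75386 ≈ -1.0756e+5)
T + t = -2187542151/1053932122 - 8108509215/75386 = -2136495808318524879/19862931737273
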